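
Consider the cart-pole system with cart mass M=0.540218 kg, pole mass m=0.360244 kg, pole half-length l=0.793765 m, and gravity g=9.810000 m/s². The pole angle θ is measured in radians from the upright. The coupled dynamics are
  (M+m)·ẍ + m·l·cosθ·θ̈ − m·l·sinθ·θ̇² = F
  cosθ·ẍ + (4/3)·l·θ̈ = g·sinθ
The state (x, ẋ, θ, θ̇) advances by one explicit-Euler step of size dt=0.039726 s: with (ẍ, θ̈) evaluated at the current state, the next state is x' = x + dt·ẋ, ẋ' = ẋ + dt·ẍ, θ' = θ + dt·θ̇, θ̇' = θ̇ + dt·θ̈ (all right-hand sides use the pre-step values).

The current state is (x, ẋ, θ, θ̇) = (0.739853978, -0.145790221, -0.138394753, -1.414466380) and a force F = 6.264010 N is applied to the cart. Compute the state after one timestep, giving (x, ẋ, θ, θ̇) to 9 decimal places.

(0.734062316, 0.263537632, -0.194585844, -1.848325510)

sinθ=-0.137953394, cosθ=0.990438721
temp = (F + m·l·θ̇²·sinθ)/(M+m) = (6.264010 + -0.078923503)/0.900462 = 6.868792350
θ̈ = (g·sinθ − cosθ·temp)/(l·(4/3 − m·cos²θ/(M+m))) = -10.921289088
ẍ = temp − m·l·θ̈·cosθ/(M+m) = 10.303777197
Euler: x'=0.739853978+0.039726·-0.145790221=0.734062316, ẋ'=-0.145790221+0.039726·10.303777197=0.263537632
       θ'=-0.138394753+0.039726·-1.414466380=-0.194585844, θ̇'=-1.414466380+0.039726·-10.921289088=-1.848325510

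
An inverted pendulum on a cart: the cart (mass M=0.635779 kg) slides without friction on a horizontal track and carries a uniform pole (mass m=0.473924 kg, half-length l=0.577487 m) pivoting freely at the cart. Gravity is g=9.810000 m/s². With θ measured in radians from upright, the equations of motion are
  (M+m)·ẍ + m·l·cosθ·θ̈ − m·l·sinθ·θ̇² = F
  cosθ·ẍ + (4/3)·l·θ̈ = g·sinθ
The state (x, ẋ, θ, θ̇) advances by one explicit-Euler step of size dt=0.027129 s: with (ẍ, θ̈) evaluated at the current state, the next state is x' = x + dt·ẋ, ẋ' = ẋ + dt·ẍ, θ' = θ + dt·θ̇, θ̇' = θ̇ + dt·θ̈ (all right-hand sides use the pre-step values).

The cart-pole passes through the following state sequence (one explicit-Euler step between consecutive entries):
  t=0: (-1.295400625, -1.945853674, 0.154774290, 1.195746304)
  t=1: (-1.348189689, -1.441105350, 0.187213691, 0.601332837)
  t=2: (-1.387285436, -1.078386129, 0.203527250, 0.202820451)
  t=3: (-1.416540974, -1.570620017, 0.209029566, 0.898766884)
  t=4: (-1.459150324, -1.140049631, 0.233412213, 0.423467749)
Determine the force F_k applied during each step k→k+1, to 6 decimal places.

F_0 = 14.661315 N
F_1 = 10.868437 N
F_2 = -13.260955 N
F_3 = 12.875889 N

step 0→1:
  ẍ = (ẋ'−ẋ)/dt = (-1.441105350−-1.945853674)/0.027129 = 18.605489
  θ̈ = (θ̇'−θ̇)/dt = (0.601332837−1.195746304)/0.027129 = -21.910629
  sinθ=0.154157, cosθ=0.988046
  F = (M+m)·ẍ + m·l·cosθ·θ̈ − m·l·sinθ·θ̇² = 20.646567 + -5.924928 − 0.060324 = 14.661315
step 1→2:
  ẍ = (ẋ'−ẋ)/dt = (-1.078386129−-1.441105350)/0.027129 = 13.370166
  θ̈ = (θ̇'−θ̇)/dt = (0.202820451−0.601332837)/0.027129 = -14.689535
  sinθ=0.186122, cosθ=0.982527
  F = (M+m)·ẍ + m·l·cosθ·θ̈ − m·l·sinθ·θ̇² = 14.836913 + -3.950056 − 0.018420 = 10.868437
step 2→3:
  ẍ = (ẋ'−ẋ)/dt = (-1.570620017−-1.078386129)/0.027129 = -18.144196
  θ̈ = (θ̇'−θ̇)/dt = (0.898766884−0.202820451)/0.027129 = 25.653228
  sinθ=0.202125, cosθ=0.979360
  F = (M+m)·ẍ + m·l·cosθ·θ̈ − m·l·sinθ·θ̇² = -20.134669 + 6.875989 − 0.002276 = -13.260955
step 3→4:
  ẍ = (ẋ'−ẋ)/dt = (-1.140049631−-1.570620017)/0.027129 = 15.871222
  θ̈ = (θ̇'−θ̇)/dt = (0.423467749−0.898766884)/0.027129 = -17.519965
  sinθ=0.207511, cosθ=0.978233
  F = (M+m)·ẍ + m·l·cosθ·θ̈ − m·l·sinθ·θ̇² = 17.612343 + -4.690578 − 0.045876 = 12.875889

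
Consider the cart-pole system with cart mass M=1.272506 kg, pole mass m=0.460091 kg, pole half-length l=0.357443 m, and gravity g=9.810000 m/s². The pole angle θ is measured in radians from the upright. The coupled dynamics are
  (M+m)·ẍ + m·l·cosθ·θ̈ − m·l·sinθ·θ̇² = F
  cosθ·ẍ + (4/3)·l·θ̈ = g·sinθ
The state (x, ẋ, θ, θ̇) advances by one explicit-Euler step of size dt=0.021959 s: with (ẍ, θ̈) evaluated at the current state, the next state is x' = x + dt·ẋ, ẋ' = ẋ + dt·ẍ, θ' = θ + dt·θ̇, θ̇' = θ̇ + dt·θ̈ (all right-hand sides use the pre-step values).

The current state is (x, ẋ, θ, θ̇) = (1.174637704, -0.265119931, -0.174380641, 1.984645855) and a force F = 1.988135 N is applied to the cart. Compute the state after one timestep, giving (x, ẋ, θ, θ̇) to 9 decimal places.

(1.168815935, -0.226569132, -0.130799803, 1.826563144)

sinθ=-0.173498205, cosθ=0.984834185
temp = (F + m·l·θ̇²·sinθ)/(M+m) = (1.988135 + -0.112385832)/1.732597 = 1.082622888
θ̈ = (g·sinθ − cosθ·temp)/(l·(4/3 − m·cos²θ/(M+m))) = -7.198994074
ẍ = temp − m·l·θ̈·cosθ/(M+m) = 1.755580807
Euler: x'=1.174637704+0.021959·-0.265119931=1.168815935, ẋ'=-0.265119931+0.021959·1.755580807=-0.226569132
       θ'=-0.174380641+0.021959·1.984645855=-0.130799803, θ̇'=1.984645855+0.021959·-7.198994074=1.826563144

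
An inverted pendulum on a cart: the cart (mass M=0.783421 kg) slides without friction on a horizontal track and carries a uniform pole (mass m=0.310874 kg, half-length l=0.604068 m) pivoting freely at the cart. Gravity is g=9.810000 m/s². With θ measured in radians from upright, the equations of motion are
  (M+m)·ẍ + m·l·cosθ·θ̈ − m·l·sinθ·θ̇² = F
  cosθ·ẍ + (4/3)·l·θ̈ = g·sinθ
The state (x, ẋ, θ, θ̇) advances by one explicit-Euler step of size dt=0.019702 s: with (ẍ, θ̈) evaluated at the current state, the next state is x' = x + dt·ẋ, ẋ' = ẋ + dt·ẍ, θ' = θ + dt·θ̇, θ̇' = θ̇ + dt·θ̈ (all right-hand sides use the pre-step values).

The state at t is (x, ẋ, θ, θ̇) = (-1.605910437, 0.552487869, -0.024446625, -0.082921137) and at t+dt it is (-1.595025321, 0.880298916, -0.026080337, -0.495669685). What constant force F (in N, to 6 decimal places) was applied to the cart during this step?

F = 14.274496 N

ẍ = (ẋ'−ẋ)/dt = (0.880298916−0.552487869)/0.019702 = 16.638465
θ̈ = (θ̇'−θ̇)/dt = (-0.495669685−-0.082921137)/0.019702 = -20.949576
sinθ=-0.024444, cosθ=0.999701
F = (M+m)·ẍ + m·l·cosθ·θ̈ − m·l·sinθ·θ̇² = 18.207390 + -3.932925 − -0.000032 = 14.274496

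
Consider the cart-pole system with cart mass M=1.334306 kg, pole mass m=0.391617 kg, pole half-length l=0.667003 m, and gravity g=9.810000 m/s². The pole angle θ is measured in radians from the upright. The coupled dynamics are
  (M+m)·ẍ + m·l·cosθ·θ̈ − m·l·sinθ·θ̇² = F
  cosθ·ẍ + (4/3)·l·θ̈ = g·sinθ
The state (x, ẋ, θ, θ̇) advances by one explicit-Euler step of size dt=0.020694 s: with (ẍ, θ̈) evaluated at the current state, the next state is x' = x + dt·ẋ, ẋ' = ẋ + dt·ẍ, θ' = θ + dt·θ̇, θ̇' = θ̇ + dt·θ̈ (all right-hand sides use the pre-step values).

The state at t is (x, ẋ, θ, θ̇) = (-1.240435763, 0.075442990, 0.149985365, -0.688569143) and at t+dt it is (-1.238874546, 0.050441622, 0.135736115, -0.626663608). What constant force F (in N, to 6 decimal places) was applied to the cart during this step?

F = -1.331043 N

ẍ = (ẋ'−ẋ)/dt = (0.050441622−0.075442990)/0.020694 = -1.208146
θ̈ = (θ̇'−θ̇)/dt = (-0.626663608−-0.688569143)/0.020694 = 2.991473
sinθ=0.149424, cosθ=0.988773
F = (M+m)·ẍ + m·l·cosθ·θ̈ − m·l·sinθ·θ̇² = -2.085167 + 0.772629 − 0.018506 = -1.331043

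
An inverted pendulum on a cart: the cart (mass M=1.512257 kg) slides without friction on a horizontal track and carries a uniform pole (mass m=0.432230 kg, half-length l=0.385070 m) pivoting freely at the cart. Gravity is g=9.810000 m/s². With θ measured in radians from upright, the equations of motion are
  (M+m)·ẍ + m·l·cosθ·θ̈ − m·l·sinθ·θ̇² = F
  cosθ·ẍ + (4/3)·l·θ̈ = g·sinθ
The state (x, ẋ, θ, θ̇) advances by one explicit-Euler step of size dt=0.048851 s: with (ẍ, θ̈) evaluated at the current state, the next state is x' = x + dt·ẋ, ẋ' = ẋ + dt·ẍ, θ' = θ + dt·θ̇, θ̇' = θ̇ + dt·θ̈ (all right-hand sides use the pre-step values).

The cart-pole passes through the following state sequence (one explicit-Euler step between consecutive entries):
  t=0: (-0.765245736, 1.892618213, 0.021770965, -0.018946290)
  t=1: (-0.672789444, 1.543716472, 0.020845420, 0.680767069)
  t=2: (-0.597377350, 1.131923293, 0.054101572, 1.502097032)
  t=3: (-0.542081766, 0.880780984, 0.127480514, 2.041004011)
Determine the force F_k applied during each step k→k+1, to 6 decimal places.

F_0 = -11.504434 N
F_1 = -13.595086 N
F_2 = -8.183480 N

step 0→1:
  ẍ = (ẋ'−ẋ)/dt = (1.543716472−1.892618213)/0.048851 = -7.142162
  θ̈ = (θ̇'−θ̇)/dt = (0.680767069−-0.018946290)/0.048851 = 14.323419
  sinθ=0.021769, cosθ=0.999763
  F = (M+m)·ẍ + m·l·cosθ·θ̈ − m·l·sinθ·θ̇² = -13.887841 + 2.383408 − 0.000001 = -11.504434
step 1→2:
  ẍ = (ẋ'−ẋ)/dt = (1.131923293−1.543716472)/0.048851 = -8.429575
  θ̈ = (θ̇'−θ̇)/dt = (1.502097032−0.680767069)/0.048851 = 16.812961
  sinθ=0.020844, cosθ=0.999783
  F = (M+m)·ẍ + m·l·cosθ·θ̈ − m·l·sinθ·θ̇² = -16.391199 + 2.797721 − 0.001608 = -13.595086
step 2→3:
  ẍ = (ẋ'−ẋ)/dt = (0.880780984−1.131923293)/0.048851 = -5.140986
  θ̈ = (θ̇'−θ̇)/dt = (2.041004011−1.502097032)/0.048851 = 11.031647
  sinθ=0.054075, cosθ=0.998537
  F = (M+m)·ẍ + m·l·cosθ·θ̈ − m·l·sinθ·θ̇² = -9.996581 + 1.833408 − 0.020307 = -8.183480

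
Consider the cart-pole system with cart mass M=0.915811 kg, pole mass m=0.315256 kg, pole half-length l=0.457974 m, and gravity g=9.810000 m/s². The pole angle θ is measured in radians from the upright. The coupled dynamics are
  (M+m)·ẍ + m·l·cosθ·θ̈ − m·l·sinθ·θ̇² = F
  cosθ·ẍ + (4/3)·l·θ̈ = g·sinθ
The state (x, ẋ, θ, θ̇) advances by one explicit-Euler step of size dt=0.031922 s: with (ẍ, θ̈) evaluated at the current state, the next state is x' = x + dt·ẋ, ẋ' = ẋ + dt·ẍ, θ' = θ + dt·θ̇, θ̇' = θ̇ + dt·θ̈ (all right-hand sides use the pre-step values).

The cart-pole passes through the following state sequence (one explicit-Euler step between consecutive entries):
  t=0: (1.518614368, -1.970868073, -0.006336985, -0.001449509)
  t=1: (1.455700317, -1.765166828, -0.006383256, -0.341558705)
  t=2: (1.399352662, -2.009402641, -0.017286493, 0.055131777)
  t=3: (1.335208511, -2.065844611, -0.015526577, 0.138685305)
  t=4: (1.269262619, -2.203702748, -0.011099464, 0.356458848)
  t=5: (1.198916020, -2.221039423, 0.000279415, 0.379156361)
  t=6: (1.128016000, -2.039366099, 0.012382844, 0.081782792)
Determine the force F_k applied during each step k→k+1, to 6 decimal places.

step 0→1:
  ẍ = (ẋ'−ẋ)/dt = (-1.765166828−-1.970868073)/0.031922 = 6.443871
  θ̈ = (θ̇'−θ̇)/dt = (-0.341558705−-0.001449509)/0.031922 = -10.654382
  sinθ=-0.006337, cosθ=0.999980
  F = (M+m)·ẍ + m·l·cosθ·θ̈ − m·l·sinθ·θ̇² = 7.932837 + -1.538239 − -0.000000 = 6.394598
step 1→2:
  ẍ = (ẋ'−ẋ)/dt = (-2.009402641−-1.765166828)/0.031922 = -7.651018
  θ̈ = (θ̇'−θ̇)/dt = (0.055131777−-0.341558705)/0.031922 = 12.426868
  sinθ=-0.006383, cosθ=0.999980
  F = (M+m)·ẍ + m·l·cosθ·θ̈ − m·l·sinθ·θ̇² = -9.418916 + 1.794143 − -0.000108 = -7.624666
step 2→3:
  ẍ = (ẋ'−ẋ)/dt = (-2.065844611−-2.009402641)/0.031922 = -1.768121
  θ̈ = (θ̇'−θ̇)/dt = (0.138685305−0.055131777)/0.031922 = 2.617428
  sinθ=-0.017286, cosθ=0.999851
  F = (M+m)·ẍ + m·l·cosθ·θ̈ − m·l·sinθ·θ̇² = -2.176676 + 0.377845 − -0.000008 = -1.798823
step 3→4:
  ẍ = (ẋ'−ẋ)/dt = (-2.203702748−-2.065844611)/0.031922 = -4.318593
  θ̈ = (θ̇'−θ̇)/dt = (0.356458848−0.138685305)/0.031922 = 6.822052
  sinθ=-0.015526, cosθ=0.999879
  F = (M+m)·ẍ + m·l·cosθ·θ̈ − m·l·sinθ·θ̇² = -5.316478 + 0.984843 − -0.000043 = -4.331592
step 4→5:
  ẍ = (ẋ'−ẋ)/dt = (-2.221039423−-2.203702748)/0.031922 = -0.543095
  θ̈ = (θ̇'−θ̇)/dt = (0.379156361−0.356458848)/0.031922 = 0.711030
  sinθ=-0.011099, cosθ=0.999938
  F = (M+m)·ẍ + m·l·cosθ·θ̈ − m·l·sinθ·θ̇² = -0.668586 + 0.102652 − -0.000204 = -0.565731
step 5→6:
  ẍ = (ẋ'−ẋ)/dt = (-2.039366099−-2.221039423)/0.031922 = 5.691164
  θ̈ = (θ̇'−θ̇)/dt = (0.081782792−0.379156361)/0.031922 = -9.315631
  sinθ=0.000279, cosθ=1.000000
  F = (M+m)·ẍ + m·l·cosθ·θ̈ − m·l·sinθ·θ̇² = 7.006204 + -1.344982 − 0.000006 = 5.661216

F_0 = 6.394598 N
F_1 = -7.624666 N
F_2 = -1.798823 N
F_3 = -4.331592 N
F_4 = -0.565731 N
F_5 = 5.661216 N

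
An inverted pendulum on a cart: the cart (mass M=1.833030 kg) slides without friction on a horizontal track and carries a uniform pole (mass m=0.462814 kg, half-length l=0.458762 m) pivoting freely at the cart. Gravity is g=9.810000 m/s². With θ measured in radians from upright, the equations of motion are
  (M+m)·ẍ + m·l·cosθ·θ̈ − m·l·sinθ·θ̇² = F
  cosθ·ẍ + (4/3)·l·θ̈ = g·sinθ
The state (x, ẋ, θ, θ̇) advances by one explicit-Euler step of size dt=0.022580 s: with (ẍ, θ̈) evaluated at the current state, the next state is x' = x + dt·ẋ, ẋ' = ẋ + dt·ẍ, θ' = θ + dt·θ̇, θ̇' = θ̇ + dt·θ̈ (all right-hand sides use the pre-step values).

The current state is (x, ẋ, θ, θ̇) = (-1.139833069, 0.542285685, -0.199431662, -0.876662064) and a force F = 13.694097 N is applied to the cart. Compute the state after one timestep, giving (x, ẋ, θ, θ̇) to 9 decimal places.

sinθ=-0.198112290, cosθ=0.980179331
temp = (F + m·l·θ̇²·sinθ)/(M+m) = (13.694097 + -0.032327325)/2.295844 = 5.950652429
θ̈ = (g·sinθ − cosθ·temp)/(l·(4/3 − m·cos²θ/(M+m))) = -14.873217364
ẍ = temp − m·l·θ̈·cosθ/(M+m) = 7.298876310
Euler: x'=-1.139833069+0.022580·0.542285685=-1.127588258, ẋ'=0.542285685+0.022580·7.298876310=0.707094312
       θ'=-0.199431662+0.022580·-0.876662064=-0.219226691, θ̇'=-0.876662064+0.022580·-14.873217364=-1.212499312

(-1.127588258, 0.707094312, -0.219226691, -1.212499312)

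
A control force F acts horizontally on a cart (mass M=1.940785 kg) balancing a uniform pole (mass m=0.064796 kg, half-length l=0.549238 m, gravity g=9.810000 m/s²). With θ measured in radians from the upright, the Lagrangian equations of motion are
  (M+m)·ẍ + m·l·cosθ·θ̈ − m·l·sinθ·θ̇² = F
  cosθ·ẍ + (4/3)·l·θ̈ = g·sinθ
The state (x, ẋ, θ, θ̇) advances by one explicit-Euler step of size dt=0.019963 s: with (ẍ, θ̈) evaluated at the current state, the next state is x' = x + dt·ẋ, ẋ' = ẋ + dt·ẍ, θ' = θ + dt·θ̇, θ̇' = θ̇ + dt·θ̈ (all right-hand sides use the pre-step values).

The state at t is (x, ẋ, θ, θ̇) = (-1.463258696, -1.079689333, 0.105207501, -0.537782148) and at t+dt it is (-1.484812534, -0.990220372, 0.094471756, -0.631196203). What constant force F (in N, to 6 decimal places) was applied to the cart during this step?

F = 8.821800 N

ẍ = (ẋ'−ẋ)/dt = (-0.990220372−-1.079689333)/0.019963 = 4.481739
θ̈ = (θ̇'−θ̇)/dt = (-0.631196203−-0.537782148)/0.019963 = -4.679360
sinθ=0.105014, cosθ=0.994471
F = (M+m)·ẍ + m·l·cosθ·θ̈ − m·l·sinθ·θ̇² = 8.988491 + -0.165610 − 0.001081 = 8.821800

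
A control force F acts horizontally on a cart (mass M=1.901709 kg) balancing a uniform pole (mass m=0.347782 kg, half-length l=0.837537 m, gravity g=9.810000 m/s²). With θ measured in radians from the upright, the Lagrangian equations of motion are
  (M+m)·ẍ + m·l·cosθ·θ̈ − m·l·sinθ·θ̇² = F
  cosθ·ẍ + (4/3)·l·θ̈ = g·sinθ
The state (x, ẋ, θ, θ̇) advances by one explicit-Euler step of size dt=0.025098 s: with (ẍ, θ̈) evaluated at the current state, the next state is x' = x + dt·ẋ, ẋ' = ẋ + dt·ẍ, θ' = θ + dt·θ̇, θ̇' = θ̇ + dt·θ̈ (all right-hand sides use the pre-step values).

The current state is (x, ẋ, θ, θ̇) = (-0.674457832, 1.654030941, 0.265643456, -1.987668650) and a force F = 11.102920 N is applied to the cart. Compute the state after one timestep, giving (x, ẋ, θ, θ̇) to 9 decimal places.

sinθ=0.262530208, cosθ=0.964923774
temp = (F + m·l·θ̇²·sinθ)/(M+m) = (11.102920 + 0.302119225)/2.249491 = 5.070053281
θ̈ = (g·sinθ − cosθ·temp)/(l·(4/3 − m·cos²θ/(M+m))) = -2.325739955
ẍ = temp − m·l·θ̈·cosθ/(M+m) = 5.360643507
Euler: x'=-0.674457832+0.025098·1.654030941=-0.632944963, ẋ'=1.654030941+0.025098·5.360643507=1.788572372
       θ'=0.265643456+0.025098·-1.987668650=0.215756948, θ̇'=-1.987668650+0.025098·-2.325739955=-2.046040071

(-0.632944963, 1.788572372, 0.215756948, -2.046040071)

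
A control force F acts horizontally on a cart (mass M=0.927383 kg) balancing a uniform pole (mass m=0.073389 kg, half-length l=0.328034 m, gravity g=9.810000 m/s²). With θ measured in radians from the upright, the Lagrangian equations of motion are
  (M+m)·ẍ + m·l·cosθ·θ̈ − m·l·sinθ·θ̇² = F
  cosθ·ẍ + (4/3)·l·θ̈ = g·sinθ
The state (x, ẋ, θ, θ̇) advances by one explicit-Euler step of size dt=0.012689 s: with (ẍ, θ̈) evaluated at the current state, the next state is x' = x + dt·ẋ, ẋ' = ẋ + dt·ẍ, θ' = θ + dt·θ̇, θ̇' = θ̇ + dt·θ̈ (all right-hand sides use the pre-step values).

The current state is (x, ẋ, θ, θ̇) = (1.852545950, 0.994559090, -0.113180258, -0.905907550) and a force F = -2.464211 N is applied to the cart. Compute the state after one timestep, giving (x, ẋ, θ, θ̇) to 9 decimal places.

sinθ=-0.112938777, cosθ=0.993601949
temp = (F + m·l·θ̇²·sinθ)/(M+m) = (-2.464211 + -0.002231314)/1.000772 = -2.464539689
θ̈ = (g·sinθ − cosθ·temp)/(l·(4/3 − m·cos²θ/(M+m))) = 3.241646135
ẍ = temp − m·l·θ̈·cosθ/(M+m) = -2.542020244
Euler: x'=1.852545950+0.012689·0.994559090=1.865165910, ẋ'=0.994559090+0.012689·-2.542020244=0.962303395
       θ'=-0.113180258+0.012689·-0.905907550=-0.124675319, θ̇'=-0.905907550+0.012689·3.241646135=-0.864774302

(1.865165910, 0.962303395, -0.124675319, -0.864774302)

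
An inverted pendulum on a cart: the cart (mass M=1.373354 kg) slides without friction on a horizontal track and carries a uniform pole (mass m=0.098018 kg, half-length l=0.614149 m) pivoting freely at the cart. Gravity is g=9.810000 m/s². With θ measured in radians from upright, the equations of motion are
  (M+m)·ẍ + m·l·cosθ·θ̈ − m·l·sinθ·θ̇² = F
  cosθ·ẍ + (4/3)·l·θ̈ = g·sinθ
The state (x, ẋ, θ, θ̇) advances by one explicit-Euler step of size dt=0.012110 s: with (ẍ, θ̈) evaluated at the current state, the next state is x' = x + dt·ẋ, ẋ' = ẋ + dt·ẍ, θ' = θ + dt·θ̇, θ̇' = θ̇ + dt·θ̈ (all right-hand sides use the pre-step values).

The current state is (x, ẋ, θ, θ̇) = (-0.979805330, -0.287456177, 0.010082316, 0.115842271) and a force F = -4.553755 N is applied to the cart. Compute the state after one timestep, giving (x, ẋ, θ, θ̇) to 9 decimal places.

sinθ=0.010082145, cosθ=0.999949174
temp = (F + m·l·θ̇²·sinθ)/(M+m) = (-4.553755 + 0.000008145)/1.471372 = -3.094898405
θ̈ = (g·sinθ − cosθ·temp)/(l·(4/3 − m·cos²θ/(M+m))) = 4.105172134
ẍ = temp − m·l·θ̈·cosθ/(M+m) = -3.262843141
Euler: x'=-0.979805330+0.012110·-0.287456177=-0.983286424, ẋ'=-0.287456177+0.012110·-3.262843141=-0.326969207
       θ'=0.010082316+0.012110·0.115842271=0.011485166, θ̇'=0.115842271+0.012110·4.105172134=0.165555906

(-0.983286424, -0.326969207, 0.011485166, 0.165555906)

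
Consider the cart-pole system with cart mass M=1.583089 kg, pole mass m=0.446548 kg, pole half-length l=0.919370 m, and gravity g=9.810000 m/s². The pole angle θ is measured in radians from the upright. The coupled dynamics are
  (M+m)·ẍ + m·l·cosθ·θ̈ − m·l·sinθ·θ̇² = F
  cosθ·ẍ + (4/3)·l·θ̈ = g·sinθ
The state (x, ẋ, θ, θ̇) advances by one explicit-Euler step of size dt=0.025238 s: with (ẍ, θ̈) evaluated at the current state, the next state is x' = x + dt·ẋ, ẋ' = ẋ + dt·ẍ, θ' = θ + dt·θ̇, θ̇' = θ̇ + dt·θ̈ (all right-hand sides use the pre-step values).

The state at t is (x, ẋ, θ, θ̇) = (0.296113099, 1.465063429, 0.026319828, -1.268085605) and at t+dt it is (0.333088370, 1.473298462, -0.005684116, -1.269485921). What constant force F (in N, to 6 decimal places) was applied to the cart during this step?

F = 0.622116 N

ẍ = (ẋ'−ẋ)/dt = (1.473298462−1.465063429)/0.025238 = 0.326295
θ̈ = (θ̇'−θ̇)/dt = (-1.269485921−-1.268085605)/0.025238 = -0.055484
sinθ=0.026317, cosθ=0.999654
F = (M+m)·ẍ + m·l·cosθ·θ̈ − m·l·sinθ·θ̇² = 0.662260 + -0.022771 − 0.017374 = 0.622116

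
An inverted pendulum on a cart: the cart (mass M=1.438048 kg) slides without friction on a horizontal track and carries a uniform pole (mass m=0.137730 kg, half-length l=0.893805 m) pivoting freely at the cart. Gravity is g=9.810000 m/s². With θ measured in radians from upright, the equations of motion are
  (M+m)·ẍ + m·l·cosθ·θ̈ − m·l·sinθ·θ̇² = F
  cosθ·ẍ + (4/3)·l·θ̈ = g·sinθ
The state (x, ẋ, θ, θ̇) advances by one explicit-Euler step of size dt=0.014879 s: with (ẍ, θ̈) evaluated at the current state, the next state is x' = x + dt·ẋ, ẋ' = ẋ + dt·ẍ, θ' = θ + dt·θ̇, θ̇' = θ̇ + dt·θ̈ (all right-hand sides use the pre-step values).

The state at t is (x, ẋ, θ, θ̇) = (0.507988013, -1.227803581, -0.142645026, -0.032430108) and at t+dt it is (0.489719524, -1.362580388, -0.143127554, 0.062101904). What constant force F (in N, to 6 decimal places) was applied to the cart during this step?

ẍ = (ẋ'−ẋ)/dt = (-1.362580388−-1.227803581)/0.014879 = -9.058190
θ̈ = (θ̇'−θ̇)/dt = (0.062101904−-0.032430108)/0.014879 = 6.353385
sinθ=-0.142162, cosθ=0.989843
F = (M+m)·ẍ + m·l·cosθ·θ̈ − m·l·sinθ·θ̇² = -14.273696 + 0.774182 − -0.000018 = -13.499496

F = -13.499496 N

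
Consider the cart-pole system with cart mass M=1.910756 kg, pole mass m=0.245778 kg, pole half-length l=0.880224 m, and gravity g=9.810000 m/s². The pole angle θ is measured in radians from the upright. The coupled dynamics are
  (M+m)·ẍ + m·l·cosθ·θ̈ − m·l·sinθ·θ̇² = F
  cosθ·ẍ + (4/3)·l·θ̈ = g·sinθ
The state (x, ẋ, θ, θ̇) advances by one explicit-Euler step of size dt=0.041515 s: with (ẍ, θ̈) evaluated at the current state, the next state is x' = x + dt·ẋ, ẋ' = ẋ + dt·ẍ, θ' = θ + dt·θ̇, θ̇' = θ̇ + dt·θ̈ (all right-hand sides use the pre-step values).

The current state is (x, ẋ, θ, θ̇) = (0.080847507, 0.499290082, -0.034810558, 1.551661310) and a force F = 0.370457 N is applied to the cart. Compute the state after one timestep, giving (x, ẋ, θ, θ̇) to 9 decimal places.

(0.101575535, 0.508029645, 0.029606661, 1.532142050)

sinθ=-0.034803528, cosθ=0.999394174
temp = (F + m·l·θ̇²·sinθ)/(M+m) = (0.370457 + -0.018128144)/2.156534 = 0.163377371
θ̈ = (g·sinθ − cosθ·temp)/(l·(4/3 − m·cos²θ/(M+m))) = -0.470173670
ẍ = temp − m·l·θ̈·cosθ/(M+m) = 0.210515791
Euler: x'=0.080847507+0.041515·0.499290082=0.101575535, ẋ'=0.499290082+0.041515·0.210515791=0.508029645
       θ'=-0.034810558+0.041515·1.551661310=0.029606661, θ̇'=1.551661310+0.041515·-0.470173670=1.532142050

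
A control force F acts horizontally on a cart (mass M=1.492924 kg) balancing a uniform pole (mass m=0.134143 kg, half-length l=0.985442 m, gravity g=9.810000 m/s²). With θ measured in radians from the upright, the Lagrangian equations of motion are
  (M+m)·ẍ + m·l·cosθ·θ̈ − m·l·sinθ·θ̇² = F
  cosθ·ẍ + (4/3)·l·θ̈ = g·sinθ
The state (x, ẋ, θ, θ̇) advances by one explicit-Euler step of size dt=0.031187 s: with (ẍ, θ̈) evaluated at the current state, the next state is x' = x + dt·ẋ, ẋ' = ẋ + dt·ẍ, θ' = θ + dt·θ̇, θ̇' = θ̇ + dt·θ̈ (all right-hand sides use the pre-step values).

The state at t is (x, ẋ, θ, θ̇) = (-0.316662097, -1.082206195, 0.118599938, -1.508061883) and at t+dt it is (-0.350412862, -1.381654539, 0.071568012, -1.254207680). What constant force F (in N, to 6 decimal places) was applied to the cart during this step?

ẍ = (ẋ'−ẋ)/dt = (-1.381654539−-1.082206195)/0.031187 = -9.601704
θ̈ = (θ̇'−θ̇)/dt = (-1.254207680−-1.508061883)/0.031187 = 8.139744
sinθ=0.118322, cosθ=0.992975
F = (M+m)·ẍ + m·l·cosθ·θ̈ − m·l·sinθ·θ̇² = -15.622616 + 1.068435 − 0.035572 = -14.589752

F = -14.589752 N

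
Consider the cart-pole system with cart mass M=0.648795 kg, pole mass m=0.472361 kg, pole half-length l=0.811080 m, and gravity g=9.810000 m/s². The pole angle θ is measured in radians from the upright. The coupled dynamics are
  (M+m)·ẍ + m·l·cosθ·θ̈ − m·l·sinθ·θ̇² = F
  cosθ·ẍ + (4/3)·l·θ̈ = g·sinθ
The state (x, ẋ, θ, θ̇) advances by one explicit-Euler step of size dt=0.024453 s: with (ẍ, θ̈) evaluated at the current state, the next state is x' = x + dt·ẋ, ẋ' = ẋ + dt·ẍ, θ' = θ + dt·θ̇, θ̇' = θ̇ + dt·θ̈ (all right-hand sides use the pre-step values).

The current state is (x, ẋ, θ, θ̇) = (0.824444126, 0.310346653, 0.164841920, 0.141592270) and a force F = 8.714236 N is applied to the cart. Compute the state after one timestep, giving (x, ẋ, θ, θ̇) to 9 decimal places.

sinθ=0.164096396, cosθ=0.986444308
temp = (F + m·l·θ̇²·sinθ)/(M+m) = (8.714236 + 0.001260422)/1.121156 = 7.773669696
θ̈ = (g·sinθ − cosθ·temp)/(l·(4/3 − m·cos²θ/(M+m))) = -8.089650032
ẍ = temp − m·l·θ̈·cosθ/(M+m) = 10.500599669
Euler: x'=0.824444126+0.024453·0.310346653=0.832033033, ẋ'=0.310346653+0.024453·10.500599669=0.567117817
       θ'=0.164841920+0.024453·0.141592270=0.168304276, θ̇'=0.141592270+0.024453·-8.089650032=-0.056223942

(0.832033033, 0.567117817, 0.168304276, -0.056223942)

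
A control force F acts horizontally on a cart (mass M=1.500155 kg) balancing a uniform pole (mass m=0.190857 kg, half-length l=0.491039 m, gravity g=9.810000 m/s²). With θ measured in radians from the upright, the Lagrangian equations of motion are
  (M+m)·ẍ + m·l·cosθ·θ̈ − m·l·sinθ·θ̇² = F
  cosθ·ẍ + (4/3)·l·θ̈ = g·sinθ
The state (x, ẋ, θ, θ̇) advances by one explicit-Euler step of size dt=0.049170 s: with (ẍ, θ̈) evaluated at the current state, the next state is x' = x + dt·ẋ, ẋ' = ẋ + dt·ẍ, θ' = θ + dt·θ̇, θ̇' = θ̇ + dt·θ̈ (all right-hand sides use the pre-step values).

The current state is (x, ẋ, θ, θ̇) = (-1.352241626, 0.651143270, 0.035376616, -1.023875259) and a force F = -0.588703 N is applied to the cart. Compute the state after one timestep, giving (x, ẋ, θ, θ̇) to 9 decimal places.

(-1.320224911, 0.630978369, -0.014967330, -0.967037245)

sinθ=0.035369237, cosθ=0.999374313
temp = (F + m·l·θ̇²·sinθ)/(M+m) = (-0.588703 + 0.003474913)/1.691012 = -0.346081570
θ̈ = (g·sinθ − cosθ·temp)/(l·(4/3 − m·cos²θ/(M+m))) = 1.155949027
ẍ = temp − m·l·θ̈·cosθ/(M+m) = -0.410105784
Euler: x'=-1.352241626+0.049170·0.651143270=-1.320224911, ẋ'=0.651143270+0.049170·-0.410105784=0.630978369
       θ'=0.035376616+0.049170·-1.023875259=-0.014967330, θ̇'=-1.023875259+0.049170·1.155949027=-0.967037245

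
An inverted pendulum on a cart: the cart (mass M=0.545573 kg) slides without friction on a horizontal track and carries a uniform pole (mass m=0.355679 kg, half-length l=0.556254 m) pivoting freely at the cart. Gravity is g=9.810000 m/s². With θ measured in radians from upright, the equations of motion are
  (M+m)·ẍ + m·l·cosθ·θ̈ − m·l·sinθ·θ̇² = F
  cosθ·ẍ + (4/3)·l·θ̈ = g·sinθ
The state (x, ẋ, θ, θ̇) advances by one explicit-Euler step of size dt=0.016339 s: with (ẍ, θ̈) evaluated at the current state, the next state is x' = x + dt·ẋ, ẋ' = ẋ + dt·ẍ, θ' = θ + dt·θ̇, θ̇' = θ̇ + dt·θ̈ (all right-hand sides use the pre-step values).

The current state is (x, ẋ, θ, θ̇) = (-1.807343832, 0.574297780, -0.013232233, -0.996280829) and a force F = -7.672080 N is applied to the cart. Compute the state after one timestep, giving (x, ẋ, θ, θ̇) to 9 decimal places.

(-1.797960381, 0.377571072, -0.029510465, -0.733916049)

sinθ=-0.013231847, cosθ=0.999912455
temp = (F + m·l·θ̇²·sinθ)/(M+m) = (-7.672080 + -0.002598456)/0.901252 = -8.515574397
θ̈ = (g·sinθ − cosθ·temp)/(l·(4/3 − m·cos²θ/(M+m))) = 16.057578803
ẍ = temp − m·l·θ̈·cosθ/(M+m) = -12.040315069
Euler: x'=-1.807343832+0.016339·0.574297780=-1.797960381, ẋ'=0.574297780+0.016339·-12.040315069=0.377571072
       θ'=-0.013232233+0.016339·-0.996280829=-0.029510465, θ̇'=-0.996280829+0.016339·16.057578803=-0.733916049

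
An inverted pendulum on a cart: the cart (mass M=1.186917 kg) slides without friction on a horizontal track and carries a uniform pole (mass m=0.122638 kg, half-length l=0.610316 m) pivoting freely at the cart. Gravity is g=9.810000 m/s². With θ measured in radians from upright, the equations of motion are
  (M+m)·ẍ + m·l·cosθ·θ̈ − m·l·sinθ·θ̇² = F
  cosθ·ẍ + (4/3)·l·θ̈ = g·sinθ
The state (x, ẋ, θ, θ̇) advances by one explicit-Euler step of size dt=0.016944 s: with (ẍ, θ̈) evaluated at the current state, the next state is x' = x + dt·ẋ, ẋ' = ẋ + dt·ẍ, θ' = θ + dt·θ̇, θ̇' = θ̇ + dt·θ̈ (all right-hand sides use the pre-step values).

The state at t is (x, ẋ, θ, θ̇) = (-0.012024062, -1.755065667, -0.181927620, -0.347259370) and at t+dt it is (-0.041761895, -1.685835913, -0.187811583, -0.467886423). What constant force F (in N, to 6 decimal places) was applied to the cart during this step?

F = 4.828149 N

ẍ = (ẋ'−ẋ)/dt = (-1.685835913−-1.755065667)/0.016944 = 4.085798
θ̈ = (θ̇'−θ̇)/dt = (-0.467886423−-0.347259370)/0.016944 = -7.119160
sinθ=-0.180926, cosθ=0.983497
F = (M+m)·ẍ + m·l·cosθ·θ̈ − m·l·sinθ·θ̇² = 5.350577 + -0.524061 − -0.001633 = 4.828149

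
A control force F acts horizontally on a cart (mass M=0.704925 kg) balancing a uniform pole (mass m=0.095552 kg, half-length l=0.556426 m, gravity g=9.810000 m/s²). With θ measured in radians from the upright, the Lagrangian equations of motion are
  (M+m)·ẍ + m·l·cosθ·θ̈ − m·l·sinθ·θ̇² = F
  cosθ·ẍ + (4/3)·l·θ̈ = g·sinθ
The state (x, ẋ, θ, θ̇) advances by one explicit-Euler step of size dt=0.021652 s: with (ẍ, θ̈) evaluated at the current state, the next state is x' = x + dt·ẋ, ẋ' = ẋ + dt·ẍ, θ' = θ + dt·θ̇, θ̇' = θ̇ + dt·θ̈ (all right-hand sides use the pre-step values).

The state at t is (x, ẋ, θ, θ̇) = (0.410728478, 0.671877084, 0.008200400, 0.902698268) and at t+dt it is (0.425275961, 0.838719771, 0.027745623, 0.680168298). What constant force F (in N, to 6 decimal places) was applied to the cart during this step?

ẍ = (ẋ'−ẋ)/dt = (0.838719771−0.671877084)/0.021652 = 7.705648
θ̈ = (θ̇'−θ̇)/dt = (0.680168298−0.902698268)/0.021652 = -10.277571
sinθ=0.008200, cosθ=0.999966
F = (M+m)·ẍ + m·l·cosθ·θ̈ − m·l·sinθ·θ̇² = 6.168194 + -0.546416 − 0.000355 = 5.621423

F = 5.621423 N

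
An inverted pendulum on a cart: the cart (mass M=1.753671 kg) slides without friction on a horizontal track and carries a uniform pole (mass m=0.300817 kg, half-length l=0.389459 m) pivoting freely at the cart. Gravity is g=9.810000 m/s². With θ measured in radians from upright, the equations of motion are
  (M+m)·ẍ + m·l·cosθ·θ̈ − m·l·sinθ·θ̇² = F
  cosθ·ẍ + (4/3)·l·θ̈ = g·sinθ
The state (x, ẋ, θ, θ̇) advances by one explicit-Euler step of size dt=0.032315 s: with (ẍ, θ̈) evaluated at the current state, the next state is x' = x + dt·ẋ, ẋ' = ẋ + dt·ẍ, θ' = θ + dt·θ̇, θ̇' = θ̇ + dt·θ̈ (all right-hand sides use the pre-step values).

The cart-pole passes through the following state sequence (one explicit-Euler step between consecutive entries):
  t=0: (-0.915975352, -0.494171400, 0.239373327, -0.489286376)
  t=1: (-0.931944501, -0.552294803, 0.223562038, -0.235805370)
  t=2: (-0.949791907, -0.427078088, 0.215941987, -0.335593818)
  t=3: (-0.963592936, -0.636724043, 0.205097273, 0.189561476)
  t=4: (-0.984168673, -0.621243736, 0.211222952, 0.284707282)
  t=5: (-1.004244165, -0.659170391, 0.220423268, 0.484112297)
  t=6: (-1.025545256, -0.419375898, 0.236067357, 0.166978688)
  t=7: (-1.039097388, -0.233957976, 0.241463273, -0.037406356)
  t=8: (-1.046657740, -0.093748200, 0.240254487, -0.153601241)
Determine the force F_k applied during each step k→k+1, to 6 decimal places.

step 0→1:
  ẍ = (ẋ'−ẋ)/dt = (-0.552294803−-0.494171400)/0.032315 = -1.798651
  θ̈ = (θ̇'−θ̇)/dt = (-0.235805370−-0.489286376)/0.032315 = 7.844066
  sinθ=0.237094, cosθ=0.971487
  F = (M+m)·ẍ + m·l·cosθ·θ̈ − m·l·sinθ·θ̇² = -3.695307 + 0.892775 − 0.006650 = -2.809181
step 1→2:
  ẍ = (ẋ'−ẋ)/dt = (-0.427078088−-0.552294803)/0.032315 = 3.874879
  θ̈ = (θ̇'−θ̇)/dt = (-0.335593818−-0.235805370)/0.032315 = -3.087992
  sinθ=0.221704, cosθ=0.975114
  F = (M+m)·ẍ + m·l·cosθ·θ̈ − m·l·sinθ·θ̇² = 7.960892 + -0.352773 − 0.001444 = 7.606675
step 2→3:
  ẍ = (ẋ'−ẋ)/dt = (-0.636724043−-0.427078088)/0.032315 = -6.487574
  θ̈ = (θ̇'−θ̇)/dt = (0.189561476−-0.335593818)/0.032315 = 16.251131
  sinθ=0.214268, cosθ=0.976775
  F = (M+m)·ẍ + m·l·cosθ·θ̈ − m·l·sinθ·θ̇² = -13.328643 + 1.859697 − 0.002827 = -11.471773
step 3→4:
  ẍ = (ẋ'−ẋ)/dt = (-0.621243736−-0.636724043)/0.032315 = 0.479044
  θ̈ = (θ̇'−θ̇)/dt = (0.284707282−0.189561476)/0.032315 = 2.944323
  sinθ=0.203662, cosθ=0.979041
  F = (M+m)·ẍ + m·l·cosθ·θ̈ − m·l·sinθ·θ̇² = 0.984190 + 0.337715 − 0.000857 = 1.321048
step 4→5:
  ẍ = (ẋ'−ẋ)/dt = (-0.659170391−-0.621243736)/0.032315 = -1.173655
  θ̈ = (θ̇'−θ̇)/dt = (0.484112297−0.284707282)/0.032315 = 6.170664
  sinθ=0.209656, cosθ=0.977775
  F = (M+m)·ẍ + m·l·cosθ·θ̈ − m·l·sinθ·θ̇² = -2.411260 + 0.706863 − 0.001991 = -1.706388
step 5→6:
  ẍ = (ẋ'−ẋ)/dt = (-0.419375898−-0.659170391)/0.032315 = 7.420532
  θ̈ = (θ̇'−θ̇)/dt = (0.166978688−0.484112297)/0.032315 = -9.813821
  sinθ=0.218643, cosθ=0.975805
  F = (M+m)·ẍ + m·l·cosθ·θ̈ − m·l·sinθ·θ̇² = 15.245394 + -1.121929 − 0.006003 = 14.117462
step 6→7:
  ẍ = (ẋ'−ẋ)/dt = (-0.233957976−-0.419375898)/0.032315 = 5.737828
  θ̈ = (θ̇'−θ̇)/dt = (-0.037406356−0.166978688)/0.032315 = -6.324773
  sinθ=0.233881, cosθ=0.972265
  F = (M+m)·ẍ + m·l·cosθ·θ̈ − m·l·sinθ·θ̇² = 11.788299 + -0.720433 − 0.000764 = 11.067102
step 7→8:
  ẍ = (ẋ'−ẋ)/dt = (-0.093748200−-0.233957976)/0.032315 = 4.338845
  θ̈ = (θ̇'−θ̇)/dt = (-0.153601241−-0.037406356)/0.032315 = -3.595695
  sinθ=0.239124, cosθ=0.970989
  F = (M+m)·ẍ + m·l·cosθ·θ̈ − m·l·sinθ·θ̇² = 8.914105 + -0.409036 − 0.000039 = 8.505030

F_0 = -2.809181 N
F_1 = 7.606675 N
F_2 = -11.471773 N
F_3 = 1.321048 N
F_4 = -1.706388 N
F_5 = 14.117462 N
F_6 = 11.067102 N
F_7 = 8.505030 N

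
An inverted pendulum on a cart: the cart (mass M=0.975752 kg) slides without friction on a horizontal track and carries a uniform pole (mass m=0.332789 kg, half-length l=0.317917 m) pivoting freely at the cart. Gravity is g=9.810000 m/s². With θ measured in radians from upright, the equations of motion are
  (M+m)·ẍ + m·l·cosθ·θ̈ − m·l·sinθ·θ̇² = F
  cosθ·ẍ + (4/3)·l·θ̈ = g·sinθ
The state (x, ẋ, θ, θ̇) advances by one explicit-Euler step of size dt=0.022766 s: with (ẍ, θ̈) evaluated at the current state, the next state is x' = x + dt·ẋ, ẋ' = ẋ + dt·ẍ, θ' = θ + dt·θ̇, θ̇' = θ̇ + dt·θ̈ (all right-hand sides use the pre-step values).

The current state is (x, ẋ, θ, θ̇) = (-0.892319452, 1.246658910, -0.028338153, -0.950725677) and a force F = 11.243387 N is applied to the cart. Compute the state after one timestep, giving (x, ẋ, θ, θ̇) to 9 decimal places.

sinθ=-0.028334360, cosθ=0.999598501
temp = (F + m·l·θ̇²·sinθ)/(M+m) = (11.243387 + -0.002709609)/1.308541 = 8.590237059
θ̈ = (g·sinθ − cosθ·temp)/(l·(4/3 − m·cos²θ/(M+m))) = -25.837109731
ẍ = temp − m·l·θ̈·cosθ/(M+m) = 10.678402508
Euler: x'=-0.892319452+0.022766·1.246658910=-0.863938015, ẋ'=1.246658910+0.022766·10.678402508=1.489763421
       θ'=-0.028338153+0.022766·-0.950725677=-0.049982374, θ̇'=-0.950725677+0.022766·-25.837109731=-1.538933317

(-0.863938015, 1.489763421, -0.049982374, -1.538933317)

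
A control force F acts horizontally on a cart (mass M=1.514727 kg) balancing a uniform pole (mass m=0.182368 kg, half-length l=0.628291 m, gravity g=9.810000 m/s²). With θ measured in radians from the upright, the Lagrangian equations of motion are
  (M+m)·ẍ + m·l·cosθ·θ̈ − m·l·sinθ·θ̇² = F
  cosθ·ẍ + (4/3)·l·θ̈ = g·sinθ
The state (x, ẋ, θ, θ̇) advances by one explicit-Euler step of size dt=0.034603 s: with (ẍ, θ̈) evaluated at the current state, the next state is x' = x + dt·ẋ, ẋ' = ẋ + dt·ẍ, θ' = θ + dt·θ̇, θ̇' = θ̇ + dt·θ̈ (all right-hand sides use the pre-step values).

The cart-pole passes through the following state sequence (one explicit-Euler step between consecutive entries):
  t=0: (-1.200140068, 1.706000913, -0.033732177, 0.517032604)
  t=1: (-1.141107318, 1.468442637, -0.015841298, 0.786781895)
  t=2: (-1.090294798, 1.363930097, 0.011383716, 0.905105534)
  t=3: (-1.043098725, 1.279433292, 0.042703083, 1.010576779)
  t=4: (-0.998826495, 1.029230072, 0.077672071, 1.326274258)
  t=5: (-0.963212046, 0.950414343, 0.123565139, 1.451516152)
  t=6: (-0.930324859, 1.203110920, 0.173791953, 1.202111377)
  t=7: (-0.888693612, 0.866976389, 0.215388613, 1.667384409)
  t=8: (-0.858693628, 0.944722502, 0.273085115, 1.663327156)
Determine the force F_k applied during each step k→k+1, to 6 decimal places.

step 0→1:
  ẍ = (ẋ'−ẋ)/dt = (1.468442637−1.706000913)/0.034603 = -6.865251
  θ̈ = (θ̇'−θ̇)/dt = (0.786781895−0.517032604)/0.034603 = 7.795546
  sinθ=-0.033726, cosθ=0.999431
  F = (M+m)·ẍ + m·l·cosθ·θ̈ − m·l·sinθ·θ̇² = -11.650983 + 0.892707 − -0.001033 = -10.757243
step 1→2:
  ẍ = (ẋ'−ẋ)/dt = (1.363930097−1.468442637)/0.034603 = -3.020332
  θ̈ = (θ̇'−θ̇)/dt = (0.905105534−0.786781895)/0.034603 = 3.419462
  sinθ=-0.015841, cosθ=0.999875
  F = (M+m)·ẍ + m·l·cosθ·θ̈ − m·l·sinθ·θ̇² = -5.125790 + 0.391753 − -0.001124 = -4.732913
step 2→3:
  ẍ = (ẋ'−ẋ)/dt = (1.279433292−1.363930097)/0.034603 = -2.441892
  θ̈ = (θ̇'−θ̇)/dt = (1.010576779−0.905105534)/0.034603 = 3.048038
  sinθ=0.011383, cosθ=0.999935
  F = (M+m)·ẍ + m·l·cosθ·θ̈ − m·l·sinθ·θ̇² = -4.144124 + 0.349222 − 0.001069 = -3.795970
step 3→4:
  ẍ = (ẋ'−ẋ)/dt = (1.029230072−1.279433292)/0.034603 = -7.230680
  θ̈ = (θ̇'−θ̇)/dt = (1.326274258−1.010576779)/0.034603 = 9.123414
  sinθ=0.042690, cosθ=0.999088
  F = (M+m)·ẍ + m·l·cosθ·θ̈ − m·l·sinθ·θ̇² = -12.271151 + 1.044409 − 0.004995 = -11.231737
step 4→5:
  ẍ = (ẋ'−ẋ)/dt = (0.950414343−1.029230072)/0.034603 = -2.277714
  θ̈ = (θ̇'−θ̇)/dt = (1.451516152−1.326274258)/0.034603 = 3.619394
  sinθ=0.077594, cosθ=0.996985
  F = (M+m)·ẍ + m·l·cosθ·θ̈ − m·l·sinθ·θ̇² = -3.865497 + 0.413460 − 0.015639 = -3.467675
step 5→6:
  ẍ = (ẋ'−ẋ)/dt = (1.203110920−0.950414343)/0.034603 = 7.302736
  θ̈ = (θ̇'−θ̇)/dt = (1.202111377−1.451516152)/0.034603 = -7.207606
  sinθ=0.123251, cosθ=0.992376
  F = (M+m)·ẍ + m·l·cosθ·θ̈ − m·l·sinθ·θ̇² = 12.393437 + -0.819552 − 0.029754 = 11.544131
step 6→7:
  ẍ = (ẋ'−ẋ)/dt = (0.866976389−1.203110920)/0.034603 = -9.714029
  θ̈ = (θ̇'−θ̇)/dt = (1.667384409−1.202111377)/0.034603 = 13.446032
  sinθ=0.172918, cosθ=0.984936
  F = (M+m)·ẍ + m·l·cosθ·θ̈ − m·l·sinθ·θ̇² = -16.485629 + 1.517441 − 0.028631 = -14.996820
step 7→8:
  ẍ = (ẋ'−ẋ)/dt = (0.944722502−0.866976389)/0.034603 = 2.246803
  θ̈ = (θ̇'−θ̇)/dt = (1.663327156−1.667384409)/0.034603 = -0.117251
  sinθ=0.213727, cosθ=0.976893
  F = (M+m)·ẍ + m·l·cosθ·θ̈ − m·l·sinθ·θ̇² = 3.813038 + -0.013124 − 0.068083 = 3.731830

F_0 = -10.757243 N
F_1 = -4.732913 N
F_2 = -3.795970 N
F_3 = -11.231737 N
F_4 = -3.467675 N
F_5 = 11.544131 N
F_6 = -14.996820 N
F_7 = 3.731830 N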